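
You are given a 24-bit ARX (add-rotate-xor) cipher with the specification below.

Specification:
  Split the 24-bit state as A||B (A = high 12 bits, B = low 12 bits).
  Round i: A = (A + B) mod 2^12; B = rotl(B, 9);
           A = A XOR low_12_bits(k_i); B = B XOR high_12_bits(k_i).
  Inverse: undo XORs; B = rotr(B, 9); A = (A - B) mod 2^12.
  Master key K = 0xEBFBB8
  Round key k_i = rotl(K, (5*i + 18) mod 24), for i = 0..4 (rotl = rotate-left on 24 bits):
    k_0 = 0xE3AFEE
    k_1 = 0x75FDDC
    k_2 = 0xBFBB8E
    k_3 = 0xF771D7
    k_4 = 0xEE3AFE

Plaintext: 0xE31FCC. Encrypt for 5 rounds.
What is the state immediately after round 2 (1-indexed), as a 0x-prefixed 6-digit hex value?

0x40A1A7

s_0 = plaintext = 0xE31FCC
s_1 = Round(s_0, k_0) = 0x2137C3
s_2 = Round(s_1, k_1) = 0x40A1A7
s_3 = Round(s_2, k_2) = 0xE3F5CF
s_4 = Round(s_3, k_3) = 0x5D91CE
s_5 = Round(s_4, k_4) = 0xD592DA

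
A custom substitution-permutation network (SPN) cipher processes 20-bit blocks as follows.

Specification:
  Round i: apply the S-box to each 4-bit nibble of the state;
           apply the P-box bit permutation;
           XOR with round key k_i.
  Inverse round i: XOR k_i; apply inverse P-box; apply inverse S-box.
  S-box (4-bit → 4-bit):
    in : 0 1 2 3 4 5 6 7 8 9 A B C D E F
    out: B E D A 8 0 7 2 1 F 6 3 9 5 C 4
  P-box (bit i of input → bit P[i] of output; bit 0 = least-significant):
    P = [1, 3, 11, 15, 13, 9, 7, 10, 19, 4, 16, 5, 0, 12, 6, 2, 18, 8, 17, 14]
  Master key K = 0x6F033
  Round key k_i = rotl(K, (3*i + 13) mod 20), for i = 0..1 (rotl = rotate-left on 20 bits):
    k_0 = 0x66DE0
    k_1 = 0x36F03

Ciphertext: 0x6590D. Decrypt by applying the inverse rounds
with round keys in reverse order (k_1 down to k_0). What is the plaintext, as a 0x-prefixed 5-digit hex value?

0x26CAB

s_0 = ciphertext = 0x6590D
s_1 = InvRound(s_0, k_1) = 0x83F0B
s_2 = InvRound(s_1, k_0) = 0x26CAB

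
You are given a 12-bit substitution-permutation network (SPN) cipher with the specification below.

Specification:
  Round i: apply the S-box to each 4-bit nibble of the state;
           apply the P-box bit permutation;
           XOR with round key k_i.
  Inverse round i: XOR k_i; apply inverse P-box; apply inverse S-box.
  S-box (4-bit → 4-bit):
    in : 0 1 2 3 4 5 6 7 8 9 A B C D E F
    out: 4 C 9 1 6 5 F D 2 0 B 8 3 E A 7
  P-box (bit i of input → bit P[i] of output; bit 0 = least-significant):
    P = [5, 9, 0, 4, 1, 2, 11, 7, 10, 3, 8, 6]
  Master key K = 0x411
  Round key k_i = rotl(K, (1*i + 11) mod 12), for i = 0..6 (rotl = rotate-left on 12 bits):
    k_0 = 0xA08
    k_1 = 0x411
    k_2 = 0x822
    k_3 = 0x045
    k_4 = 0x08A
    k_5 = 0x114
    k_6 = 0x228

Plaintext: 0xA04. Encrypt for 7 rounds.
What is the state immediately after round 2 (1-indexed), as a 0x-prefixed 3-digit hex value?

s_0 = plaintext = 0xA04
s_1 = Round(s_0, k_0) = 0x441
s_2 = Round(s_1, k_1) = 0xD0C
s_3 = Round(s_2, k_2) = 0x34A
s_4 = Round(s_3, k_3) = 0xE71
s_5 = Round(s_4, k_4) = 0x851
s_6 = Round(s_5, k_5) = 0x90F
s_7 = Round(s_6, k_6) = 0x809

0xD0C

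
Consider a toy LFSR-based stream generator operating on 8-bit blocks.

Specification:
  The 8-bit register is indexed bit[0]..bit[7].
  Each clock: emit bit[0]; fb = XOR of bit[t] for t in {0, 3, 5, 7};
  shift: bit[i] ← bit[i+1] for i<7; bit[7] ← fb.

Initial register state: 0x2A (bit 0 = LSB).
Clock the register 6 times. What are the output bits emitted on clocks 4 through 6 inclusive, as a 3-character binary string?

101

reg_0 = 0x2A
clock 1: out=0, reg = 0x15
clock 2: out=1, reg = 0x8A
clock 3: out=0, reg = 0x45
clock 4: out=1, reg = 0xA2
clock 5: out=0, reg = 0x51
clock 6: out=1, reg = 0xA8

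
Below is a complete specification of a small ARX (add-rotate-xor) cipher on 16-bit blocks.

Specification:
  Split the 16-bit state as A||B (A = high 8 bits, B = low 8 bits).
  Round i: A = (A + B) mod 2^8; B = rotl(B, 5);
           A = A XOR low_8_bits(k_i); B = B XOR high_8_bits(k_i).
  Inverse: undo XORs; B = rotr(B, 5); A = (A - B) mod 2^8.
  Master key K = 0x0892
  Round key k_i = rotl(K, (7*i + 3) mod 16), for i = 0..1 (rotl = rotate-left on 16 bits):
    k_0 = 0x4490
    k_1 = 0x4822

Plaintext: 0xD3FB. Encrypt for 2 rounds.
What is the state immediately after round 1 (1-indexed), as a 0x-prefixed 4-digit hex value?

0x5E3B

s_0 = plaintext = 0xD3FB
s_1 = Round(s_0, k_0) = 0x5E3B
s_2 = Round(s_1, k_1) = 0xBB2F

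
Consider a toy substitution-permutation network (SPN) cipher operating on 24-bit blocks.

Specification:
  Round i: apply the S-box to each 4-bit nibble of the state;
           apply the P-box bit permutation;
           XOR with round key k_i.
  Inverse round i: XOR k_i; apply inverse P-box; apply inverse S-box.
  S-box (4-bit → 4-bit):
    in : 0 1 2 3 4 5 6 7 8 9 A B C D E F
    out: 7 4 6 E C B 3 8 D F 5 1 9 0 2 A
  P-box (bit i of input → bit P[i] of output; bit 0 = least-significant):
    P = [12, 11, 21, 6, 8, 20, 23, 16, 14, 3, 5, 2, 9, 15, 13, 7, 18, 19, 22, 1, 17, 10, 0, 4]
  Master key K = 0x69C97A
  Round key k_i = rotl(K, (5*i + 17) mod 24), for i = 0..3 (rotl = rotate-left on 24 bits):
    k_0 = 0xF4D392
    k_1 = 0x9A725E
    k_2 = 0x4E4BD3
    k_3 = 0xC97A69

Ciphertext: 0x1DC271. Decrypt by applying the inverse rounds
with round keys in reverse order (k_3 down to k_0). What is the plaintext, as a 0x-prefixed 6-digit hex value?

0xC74B8C

s_0 = ciphertext = 0x1DC271
s_1 = InvRound(s_0, k_3) = 0x7A2E26
s_2 = InvRound(s_1, k_2) = 0x3B4864
s_3 = InvRound(s_2, k_1) = 0x77A240
s_4 = InvRound(s_3, k_0) = 0xC74B8C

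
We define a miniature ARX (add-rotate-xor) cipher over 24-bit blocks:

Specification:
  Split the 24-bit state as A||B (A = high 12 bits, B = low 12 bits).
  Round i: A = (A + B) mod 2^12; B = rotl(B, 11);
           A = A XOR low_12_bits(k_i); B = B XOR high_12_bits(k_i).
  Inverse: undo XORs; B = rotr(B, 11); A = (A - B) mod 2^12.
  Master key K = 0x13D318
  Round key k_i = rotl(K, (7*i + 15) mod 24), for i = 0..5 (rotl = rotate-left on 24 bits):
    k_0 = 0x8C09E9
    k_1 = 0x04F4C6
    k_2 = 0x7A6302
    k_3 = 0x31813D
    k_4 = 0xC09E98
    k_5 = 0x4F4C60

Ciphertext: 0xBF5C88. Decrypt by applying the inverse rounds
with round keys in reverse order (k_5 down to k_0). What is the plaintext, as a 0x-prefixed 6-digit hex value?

0xBF2214

s_0 = ciphertext = 0xBF5C88
s_1 = InvRound(s_0, k_5) = 0x69C0F9
s_2 = InvRound(s_1, k_4) = 0xE239E1
s_3 = InvRound(s_2, k_3) = 0x92B5F3
s_4 = InvRound(s_3, k_2) = 0x57F4AA
s_5 = InvRound(s_4, k_1) = 0x7EF9CA
s_6 = InvRound(s_5, k_0) = 0xBF2214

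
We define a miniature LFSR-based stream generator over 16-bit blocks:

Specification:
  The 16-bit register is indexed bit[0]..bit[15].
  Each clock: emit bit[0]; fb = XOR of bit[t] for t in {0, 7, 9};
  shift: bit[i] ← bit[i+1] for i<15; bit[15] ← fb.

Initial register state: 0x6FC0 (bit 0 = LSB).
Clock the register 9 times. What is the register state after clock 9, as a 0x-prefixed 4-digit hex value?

reg_0 = 0x6FC0
clock 1: out=0, reg = 0x37E0
clock 2: out=0, reg = 0x1BF0
clock 3: out=0, reg = 0x0DF8
clock 4: out=0, reg = 0x86FC
clock 5: out=0, reg = 0x437E
clock 6: out=0, reg = 0xA1BF
clock 7: out=1, reg = 0x50DF
clock 8: out=1, reg = 0x286F
clock 9: out=1, reg = 0x9437

0x9437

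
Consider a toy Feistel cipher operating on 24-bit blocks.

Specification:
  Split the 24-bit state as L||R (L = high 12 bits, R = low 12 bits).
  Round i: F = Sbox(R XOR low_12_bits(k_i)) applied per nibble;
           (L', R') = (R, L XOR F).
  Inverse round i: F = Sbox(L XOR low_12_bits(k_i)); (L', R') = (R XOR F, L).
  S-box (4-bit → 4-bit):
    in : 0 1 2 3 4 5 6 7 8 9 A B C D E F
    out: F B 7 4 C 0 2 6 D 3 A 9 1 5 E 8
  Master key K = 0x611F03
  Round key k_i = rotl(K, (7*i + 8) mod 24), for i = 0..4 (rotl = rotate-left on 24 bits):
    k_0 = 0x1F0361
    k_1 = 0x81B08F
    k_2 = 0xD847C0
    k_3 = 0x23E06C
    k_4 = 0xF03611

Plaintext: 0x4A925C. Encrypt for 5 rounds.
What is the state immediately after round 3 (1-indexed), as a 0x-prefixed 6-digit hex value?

0xA78A71

s_0 = plaintext = 0x4A925C
s_1 = Round(s_0, k_0) = 0x25CFEC
s_2 = Round(s_1, k_1) = 0xFECA78
s_3 = Round(s_2, k_2) = 0xA78A71
s_4 = Round(s_3, k_3) = 0xA710CD
s_5 = Round(s_4, k_4) = 0x0CD820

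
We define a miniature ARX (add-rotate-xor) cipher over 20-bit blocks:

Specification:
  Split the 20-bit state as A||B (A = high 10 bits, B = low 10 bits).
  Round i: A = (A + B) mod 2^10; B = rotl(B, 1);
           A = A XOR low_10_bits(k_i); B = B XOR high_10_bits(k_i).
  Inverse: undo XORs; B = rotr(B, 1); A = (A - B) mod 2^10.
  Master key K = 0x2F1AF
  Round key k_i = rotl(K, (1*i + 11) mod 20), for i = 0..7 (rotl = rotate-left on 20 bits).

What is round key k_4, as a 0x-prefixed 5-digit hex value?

0x7978D

K = 0x2F1AF
k_0 = rotl(K, (1*0+11) mod 20) = rotl(K, 11) = 0xD7978
k_1 = rotl(K, (1*1+11) mod 20) = rotl(K, 12) = 0xAF2F1
k_2 = rotl(K, (1*2+11) mod 20) = rotl(K, 13) = 0x5E5E3
k_3 = rotl(K, (1*3+11) mod 20) = rotl(K, 14) = 0xBCBC6
k_4 = rotl(K, (1*4+11) mod 20) = rotl(K, 15) = 0x7978D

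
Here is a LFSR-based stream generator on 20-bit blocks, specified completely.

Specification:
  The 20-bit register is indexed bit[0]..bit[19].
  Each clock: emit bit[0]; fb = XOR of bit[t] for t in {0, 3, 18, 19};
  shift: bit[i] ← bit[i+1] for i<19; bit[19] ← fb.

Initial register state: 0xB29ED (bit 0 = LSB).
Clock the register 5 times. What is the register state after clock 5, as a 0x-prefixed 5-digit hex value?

0xED94F

reg_0 = 0xB29ED
clock 1: out=1, reg = 0xD94F6
clock 2: out=0, reg = 0x6CA7B
clock 3: out=1, reg = 0xB653D
clock 4: out=1, reg = 0xDB29E
clock 5: out=0, reg = 0xED94F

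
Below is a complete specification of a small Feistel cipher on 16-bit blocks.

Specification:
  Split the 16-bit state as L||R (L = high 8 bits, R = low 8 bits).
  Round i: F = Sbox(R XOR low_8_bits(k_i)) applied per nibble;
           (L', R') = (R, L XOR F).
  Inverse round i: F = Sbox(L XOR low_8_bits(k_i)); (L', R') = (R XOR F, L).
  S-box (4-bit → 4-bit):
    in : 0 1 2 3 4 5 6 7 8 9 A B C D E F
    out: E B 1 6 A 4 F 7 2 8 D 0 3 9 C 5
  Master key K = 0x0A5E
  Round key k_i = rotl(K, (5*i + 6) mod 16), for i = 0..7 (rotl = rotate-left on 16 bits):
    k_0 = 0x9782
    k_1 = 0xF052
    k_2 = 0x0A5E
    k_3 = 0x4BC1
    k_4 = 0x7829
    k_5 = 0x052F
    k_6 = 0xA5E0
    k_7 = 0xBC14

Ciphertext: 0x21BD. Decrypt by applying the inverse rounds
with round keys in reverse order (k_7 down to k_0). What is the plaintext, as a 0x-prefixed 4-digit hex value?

0xBF4B

s_0 = ciphertext = 0x21BD
s_1 = InvRound(s_0, k_7) = 0xD921
s_2 = InvRound(s_1, k_6) = 0x49D9
s_3 = InvRound(s_2, k_5) = 0x2649
s_4 = InvRound(s_3, k_4) = 0xAC26
s_5 = InvRound(s_4, k_3) = 0xDFAC
s_6 = InvRound(s_5, k_2) = 0x87DF
s_7 = InvRound(s_6, k_1) = 0x4B87
s_8 = InvRound(s_7, k_0) = 0xBF4B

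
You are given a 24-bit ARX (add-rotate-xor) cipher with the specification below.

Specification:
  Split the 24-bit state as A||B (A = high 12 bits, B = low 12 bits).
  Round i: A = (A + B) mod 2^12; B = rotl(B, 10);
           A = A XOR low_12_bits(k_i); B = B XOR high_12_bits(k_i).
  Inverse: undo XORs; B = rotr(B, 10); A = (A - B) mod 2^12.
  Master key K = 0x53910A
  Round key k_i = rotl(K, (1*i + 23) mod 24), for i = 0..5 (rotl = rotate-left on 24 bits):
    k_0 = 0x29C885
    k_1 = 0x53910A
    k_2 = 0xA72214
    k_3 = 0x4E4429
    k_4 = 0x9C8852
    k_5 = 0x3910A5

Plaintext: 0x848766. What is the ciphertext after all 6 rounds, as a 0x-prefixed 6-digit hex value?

0xA0D787

s_0 = plaintext = 0x848766
s_1 = Round(s_0, k_0) = 0x72BB45
s_2 = Round(s_1, k_1) = 0x37A3E8
s_3 = Round(s_2, k_2) = 0x576A88
s_4 = Round(s_3, k_3) = 0xBD7646
s_5 = Round(s_4, k_4) = 0xA4F059
s_6 = Round(s_5, k_5) = 0xA0D787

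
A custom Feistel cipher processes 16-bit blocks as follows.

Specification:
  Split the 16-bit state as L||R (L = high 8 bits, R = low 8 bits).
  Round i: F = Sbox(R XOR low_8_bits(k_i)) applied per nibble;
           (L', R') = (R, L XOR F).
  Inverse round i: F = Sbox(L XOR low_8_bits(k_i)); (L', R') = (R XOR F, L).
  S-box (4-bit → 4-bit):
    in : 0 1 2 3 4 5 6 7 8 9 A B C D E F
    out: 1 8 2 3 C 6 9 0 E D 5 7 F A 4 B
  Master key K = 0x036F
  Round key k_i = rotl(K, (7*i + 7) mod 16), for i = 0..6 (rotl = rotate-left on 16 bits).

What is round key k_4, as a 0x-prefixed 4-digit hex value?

K = 0x036F
k_0 = rotl(K, (7*0+7) mod 16) = rotl(K, 7) = 0xB781
k_1 = rotl(K, (7*1+7) mod 16) = rotl(K, 14) = 0xC0DB
k_2 = rotl(K, (7*2+7) mod 16) = rotl(K, 5) = 0x6DE0
k_3 = rotl(K, (7*3+7) mod 16) = rotl(K, 12) = 0xF036
k_4 = rotl(K, (7*4+7) mod 16) = rotl(K, 3) = 0x1B78

0x1B78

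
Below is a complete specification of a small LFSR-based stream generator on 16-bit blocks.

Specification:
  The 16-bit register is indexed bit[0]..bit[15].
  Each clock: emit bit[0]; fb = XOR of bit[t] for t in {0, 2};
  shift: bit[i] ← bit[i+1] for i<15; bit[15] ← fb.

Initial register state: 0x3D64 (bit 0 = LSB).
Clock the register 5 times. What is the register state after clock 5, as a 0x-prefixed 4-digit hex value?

0xE9EB

reg_0 = 0x3D64
clock 1: out=0, reg = 0x9EB2
clock 2: out=0, reg = 0x4F59
clock 3: out=1, reg = 0xA7AC
clock 4: out=0, reg = 0xD3D6
clock 5: out=0, reg = 0xE9EB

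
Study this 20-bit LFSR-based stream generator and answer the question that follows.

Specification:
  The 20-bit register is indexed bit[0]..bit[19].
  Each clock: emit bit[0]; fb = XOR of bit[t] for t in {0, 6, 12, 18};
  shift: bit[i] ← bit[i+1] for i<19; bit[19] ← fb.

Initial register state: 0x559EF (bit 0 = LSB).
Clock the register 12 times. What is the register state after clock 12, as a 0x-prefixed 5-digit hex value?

reg_0 = 0x559EF
clock 1: out=1, reg = 0x2ACF7
clock 2: out=1, reg = 0x1567B
clock 3: out=1, reg = 0x8AB3D
clock 4: out=1, reg = 0xC559E
clock 5: out=0, reg = 0x62ACF
clock 6: out=1, reg = 0xB1567
clock 7: out=1, reg = 0xD8AB3
clock 8: out=1, reg = 0x6C559
clock 9: out=1, reg = 0xB62AC
clock 10: out=0, reg = 0x5B156
clock 11: out=0, reg = 0xAD8AB
clock 12: out=1, reg = 0x56C55

0x56C55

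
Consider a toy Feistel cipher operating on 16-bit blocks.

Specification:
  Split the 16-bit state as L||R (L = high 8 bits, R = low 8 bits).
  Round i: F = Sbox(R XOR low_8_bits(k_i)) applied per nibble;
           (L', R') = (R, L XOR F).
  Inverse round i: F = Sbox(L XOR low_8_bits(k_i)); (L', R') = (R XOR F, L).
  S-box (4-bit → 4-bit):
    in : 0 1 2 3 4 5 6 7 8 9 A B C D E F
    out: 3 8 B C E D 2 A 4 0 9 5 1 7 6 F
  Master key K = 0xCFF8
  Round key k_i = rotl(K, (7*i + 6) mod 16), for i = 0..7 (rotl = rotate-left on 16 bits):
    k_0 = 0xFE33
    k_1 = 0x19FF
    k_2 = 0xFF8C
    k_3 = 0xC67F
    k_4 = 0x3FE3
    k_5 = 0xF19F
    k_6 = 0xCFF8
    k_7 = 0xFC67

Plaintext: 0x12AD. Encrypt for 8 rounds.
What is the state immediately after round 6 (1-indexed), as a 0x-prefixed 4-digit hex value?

s_0 = plaintext = 0x12AD
s_1 = Round(s_0, k_0) = 0xAD14
s_2 = Round(s_1, k_1) = 0x14C8
s_3 = Round(s_2, k_2) = 0xC8FA
s_4 = Round(s_3, k_3) = 0xFA85
s_5 = Round(s_4, k_4) = 0x85D8
s_6 = Round(s_5, k_5) = 0xD86F
s_7 = Round(s_6, k_6) = 0x6FD2
s_8 = Round(s_7, k_7) = 0xD232

0xD86F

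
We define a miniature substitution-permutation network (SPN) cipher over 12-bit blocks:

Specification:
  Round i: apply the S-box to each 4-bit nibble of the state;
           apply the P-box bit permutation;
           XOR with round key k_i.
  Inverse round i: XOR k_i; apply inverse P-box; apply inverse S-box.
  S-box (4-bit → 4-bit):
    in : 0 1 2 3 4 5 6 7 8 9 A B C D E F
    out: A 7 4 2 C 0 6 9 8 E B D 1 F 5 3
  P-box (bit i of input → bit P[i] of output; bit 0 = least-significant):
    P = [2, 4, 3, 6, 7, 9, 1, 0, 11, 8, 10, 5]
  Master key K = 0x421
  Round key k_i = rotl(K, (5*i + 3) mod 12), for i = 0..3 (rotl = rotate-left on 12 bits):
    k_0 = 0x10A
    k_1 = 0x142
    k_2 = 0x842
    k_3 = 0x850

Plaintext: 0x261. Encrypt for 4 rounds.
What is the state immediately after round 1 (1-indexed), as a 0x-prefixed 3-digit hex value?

0x714

s_0 = plaintext = 0x261
s_1 = Round(s_0, k_0) = 0x714
s_2 = Round(s_1, k_1) = 0xBA8
s_3 = Round(s_2, k_2) = 0x6A3
s_4 = Round(s_3, k_3) = 0xFC1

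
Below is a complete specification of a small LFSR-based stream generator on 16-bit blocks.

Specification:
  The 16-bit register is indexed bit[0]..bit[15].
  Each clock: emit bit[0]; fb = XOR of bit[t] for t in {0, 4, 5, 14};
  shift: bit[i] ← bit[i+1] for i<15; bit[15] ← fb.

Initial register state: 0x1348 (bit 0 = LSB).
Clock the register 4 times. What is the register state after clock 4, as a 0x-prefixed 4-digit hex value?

0xE134

reg_0 = 0x1348
clock 1: out=0, reg = 0x09A4
clock 2: out=0, reg = 0x84D2
clock 3: out=0, reg = 0xC269
clock 4: out=1, reg = 0xE134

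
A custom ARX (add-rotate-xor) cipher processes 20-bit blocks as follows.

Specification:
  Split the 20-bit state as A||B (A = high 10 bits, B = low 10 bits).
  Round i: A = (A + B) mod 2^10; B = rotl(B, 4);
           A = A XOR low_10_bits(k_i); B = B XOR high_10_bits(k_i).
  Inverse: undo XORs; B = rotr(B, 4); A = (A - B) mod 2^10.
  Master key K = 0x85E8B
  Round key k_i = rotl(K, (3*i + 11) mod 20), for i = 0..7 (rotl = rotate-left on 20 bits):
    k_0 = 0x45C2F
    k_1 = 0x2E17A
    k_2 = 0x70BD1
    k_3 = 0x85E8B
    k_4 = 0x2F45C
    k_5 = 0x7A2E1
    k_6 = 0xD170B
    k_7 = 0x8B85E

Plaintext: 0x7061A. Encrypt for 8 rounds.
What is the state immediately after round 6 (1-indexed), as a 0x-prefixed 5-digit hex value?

0x2FC02

s_0 = plaintext = 0x7061A
s_1 = Round(s_0, k_0) = 0xFD0BF
s_2 = Round(s_1, k_1) = 0x7274A
s_3 = Round(s_2, k_2) = 0xB096F
s_4 = Round(s_3, k_3) = 0xAE8E2
s_5 = Round(s_4, k_4) = 0xF029E
s_6 = Round(s_5, k_5) = 0x2FC02
s_7 = Round(s_6, k_6) = 0xF2B65
s_8 = Round(s_7, k_7) = 0xDC473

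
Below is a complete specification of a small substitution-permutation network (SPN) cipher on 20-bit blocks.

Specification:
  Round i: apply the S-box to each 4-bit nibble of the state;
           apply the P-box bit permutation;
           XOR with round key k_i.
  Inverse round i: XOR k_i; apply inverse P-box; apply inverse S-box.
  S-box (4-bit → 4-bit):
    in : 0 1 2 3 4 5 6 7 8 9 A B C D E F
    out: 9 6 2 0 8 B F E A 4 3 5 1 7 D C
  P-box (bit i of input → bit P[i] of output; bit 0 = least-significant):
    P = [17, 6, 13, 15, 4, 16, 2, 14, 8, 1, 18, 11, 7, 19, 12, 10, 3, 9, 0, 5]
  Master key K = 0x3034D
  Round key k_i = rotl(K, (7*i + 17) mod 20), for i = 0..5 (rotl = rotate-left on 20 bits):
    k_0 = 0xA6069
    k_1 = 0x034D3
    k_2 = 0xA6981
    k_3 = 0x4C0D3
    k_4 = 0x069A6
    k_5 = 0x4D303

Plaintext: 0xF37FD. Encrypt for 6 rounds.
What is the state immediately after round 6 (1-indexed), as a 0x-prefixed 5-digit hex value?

0xAC73F

s_0 = plaintext = 0xF37FD
s_1 = Round(s_0, k_0) = 0xC080E
s_2 = Round(s_1, k_1) = 0x2D849
s_3 = Round(s_2, k_2) = 0x21303
s_4 = Round(s_3, k_3) = 0xC92C3
s_5 = Round(s_4, k_4) = 0x079BC
s_6 = Round(s_5, k_5) = 0xAC73F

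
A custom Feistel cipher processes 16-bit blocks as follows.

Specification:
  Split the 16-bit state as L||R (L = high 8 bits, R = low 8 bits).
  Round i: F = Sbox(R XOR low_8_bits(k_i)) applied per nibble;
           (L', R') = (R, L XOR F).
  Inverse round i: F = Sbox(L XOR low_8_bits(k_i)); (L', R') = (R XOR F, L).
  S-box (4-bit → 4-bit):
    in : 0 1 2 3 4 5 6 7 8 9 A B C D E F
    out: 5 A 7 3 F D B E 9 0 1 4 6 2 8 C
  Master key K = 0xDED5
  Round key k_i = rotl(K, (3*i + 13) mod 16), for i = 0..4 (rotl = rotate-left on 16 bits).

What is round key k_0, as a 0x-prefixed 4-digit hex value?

K = 0xDED5
k_0 = rotl(K, (3*0+13) mod 16) = rotl(K, 13) = 0xBBDA

0xBBDA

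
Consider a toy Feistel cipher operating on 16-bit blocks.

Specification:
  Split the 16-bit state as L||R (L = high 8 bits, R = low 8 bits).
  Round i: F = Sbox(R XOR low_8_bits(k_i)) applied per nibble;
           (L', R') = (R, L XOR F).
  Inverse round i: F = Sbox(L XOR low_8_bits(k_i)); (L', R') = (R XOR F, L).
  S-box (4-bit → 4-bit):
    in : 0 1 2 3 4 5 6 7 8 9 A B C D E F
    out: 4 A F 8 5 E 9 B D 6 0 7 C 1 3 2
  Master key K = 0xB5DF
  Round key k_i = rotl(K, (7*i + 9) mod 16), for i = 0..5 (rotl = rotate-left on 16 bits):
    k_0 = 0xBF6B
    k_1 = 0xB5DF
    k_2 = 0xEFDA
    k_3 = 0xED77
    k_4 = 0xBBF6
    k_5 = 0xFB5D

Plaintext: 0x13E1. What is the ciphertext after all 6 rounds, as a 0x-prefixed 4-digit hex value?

0xAE77

s_0 = plaintext = 0x13E1
s_1 = Round(s_0, k_0) = 0xE1C3
s_2 = Round(s_1, k_1) = 0xC34D
s_3 = Round(s_2, k_2) = 0x4DA8
s_4 = Round(s_3, k_3) = 0xA85F
s_5 = Round(s_4, k_4) = 0x5FAE
s_6 = Round(s_5, k_5) = 0xAE77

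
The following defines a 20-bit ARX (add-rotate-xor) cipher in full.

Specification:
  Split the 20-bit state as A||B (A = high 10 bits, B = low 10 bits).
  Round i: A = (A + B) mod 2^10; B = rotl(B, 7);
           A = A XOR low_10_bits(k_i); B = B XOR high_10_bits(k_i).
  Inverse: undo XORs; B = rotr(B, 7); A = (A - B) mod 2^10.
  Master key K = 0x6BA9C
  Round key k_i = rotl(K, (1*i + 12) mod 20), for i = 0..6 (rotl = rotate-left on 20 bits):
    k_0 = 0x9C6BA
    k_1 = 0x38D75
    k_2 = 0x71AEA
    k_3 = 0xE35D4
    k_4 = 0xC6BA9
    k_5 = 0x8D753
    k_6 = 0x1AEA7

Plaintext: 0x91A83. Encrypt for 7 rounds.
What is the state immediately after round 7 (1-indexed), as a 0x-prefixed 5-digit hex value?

s_0 = plaintext = 0x91A83
s_1 = Round(s_0, k_0) = 0x9CFA1
s_2 = Round(s_1, k_1) = 0xD8417
s_3 = Round(s_2, k_2) = 0x64A44
s_4 = Round(s_3, k_3) = 0x809C5
s_5 = Round(s_4, k_4) = 0x1B9A2
s_6 = Round(s_5, k_5) = 0x50F01
s_7 = Round(s_6, k_6) = 0xB8C8B

0xB8C8B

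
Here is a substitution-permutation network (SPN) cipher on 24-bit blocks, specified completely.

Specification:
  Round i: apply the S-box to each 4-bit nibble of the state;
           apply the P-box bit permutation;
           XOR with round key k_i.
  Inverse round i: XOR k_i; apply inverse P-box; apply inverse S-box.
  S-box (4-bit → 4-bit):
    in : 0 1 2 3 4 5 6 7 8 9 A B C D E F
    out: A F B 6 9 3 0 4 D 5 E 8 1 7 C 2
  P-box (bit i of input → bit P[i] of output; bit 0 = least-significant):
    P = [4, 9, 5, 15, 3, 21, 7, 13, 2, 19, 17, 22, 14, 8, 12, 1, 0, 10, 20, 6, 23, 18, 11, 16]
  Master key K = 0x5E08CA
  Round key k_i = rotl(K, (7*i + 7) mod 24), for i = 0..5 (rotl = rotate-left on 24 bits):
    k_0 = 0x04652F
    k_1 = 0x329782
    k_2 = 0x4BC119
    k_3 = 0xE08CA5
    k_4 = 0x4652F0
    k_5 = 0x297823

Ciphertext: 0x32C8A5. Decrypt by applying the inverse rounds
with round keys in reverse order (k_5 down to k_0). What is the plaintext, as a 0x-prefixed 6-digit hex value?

s_0 = ciphertext = 0x32C8A5
s_1 = InvRound(s_0, k_5) = 0xB7EDEB
s_2 = InvRound(s_1, k_4) = 0x8DAB22
s_3 = InvRound(s_2, k_3) = 0x0502AF
s_4 = InvRound(s_3, k_2) = 0xF62171
s_5 = InvRound(s_4, k_1) = 0x52EBE1
s_6 = InvRound(s_5, k_0) = 0x3AB890

0x3AB890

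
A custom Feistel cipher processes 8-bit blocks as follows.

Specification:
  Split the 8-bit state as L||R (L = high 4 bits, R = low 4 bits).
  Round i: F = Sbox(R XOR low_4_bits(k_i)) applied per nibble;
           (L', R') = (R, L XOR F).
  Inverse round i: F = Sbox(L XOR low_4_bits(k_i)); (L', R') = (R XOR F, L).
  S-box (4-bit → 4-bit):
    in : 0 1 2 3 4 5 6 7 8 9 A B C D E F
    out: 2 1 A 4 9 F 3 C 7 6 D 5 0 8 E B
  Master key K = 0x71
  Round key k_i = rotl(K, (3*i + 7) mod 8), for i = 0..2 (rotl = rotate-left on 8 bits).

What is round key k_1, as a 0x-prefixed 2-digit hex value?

0xC5

K = 0x71
k_0 = rotl(K, (3*0+7) mod 8) = rotl(K, 7) = 0xB8
k_1 = rotl(K, (3*1+7) mod 8) = rotl(K, 2) = 0xC5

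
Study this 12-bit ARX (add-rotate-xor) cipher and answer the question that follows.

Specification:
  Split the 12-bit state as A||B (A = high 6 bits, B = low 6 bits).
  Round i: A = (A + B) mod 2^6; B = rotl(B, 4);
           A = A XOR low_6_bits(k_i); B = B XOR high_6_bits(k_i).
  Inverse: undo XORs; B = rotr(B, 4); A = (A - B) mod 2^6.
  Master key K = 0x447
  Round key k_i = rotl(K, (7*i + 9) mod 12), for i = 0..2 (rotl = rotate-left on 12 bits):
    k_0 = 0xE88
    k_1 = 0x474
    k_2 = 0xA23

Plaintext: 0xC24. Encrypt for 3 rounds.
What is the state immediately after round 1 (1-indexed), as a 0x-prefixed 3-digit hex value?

0x733

s_0 = plaintext = 0xC24
s_1 = Round(s_0, k_0) = 0x733
s_2 = Round(s_1, k_1) = 0xEED
s_3 = Round(s_2, k_2) = 0x2F3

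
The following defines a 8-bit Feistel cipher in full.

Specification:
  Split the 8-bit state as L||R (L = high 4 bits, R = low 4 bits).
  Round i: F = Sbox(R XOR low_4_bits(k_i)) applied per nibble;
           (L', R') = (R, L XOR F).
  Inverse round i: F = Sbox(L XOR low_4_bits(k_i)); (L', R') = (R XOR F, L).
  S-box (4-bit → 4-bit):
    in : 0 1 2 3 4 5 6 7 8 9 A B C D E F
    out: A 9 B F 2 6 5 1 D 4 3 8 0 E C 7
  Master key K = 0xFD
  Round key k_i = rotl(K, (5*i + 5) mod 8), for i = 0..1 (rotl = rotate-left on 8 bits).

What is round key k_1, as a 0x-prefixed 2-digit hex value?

K = 0xFD
k_0 = rotl(K, (5*0+5) mod 8) = rotl(K, 5) = 0xBF
k_1 = rotl(K, (5*1+5) mod 8) = rotl(K, 2) = 0xF7

0xF7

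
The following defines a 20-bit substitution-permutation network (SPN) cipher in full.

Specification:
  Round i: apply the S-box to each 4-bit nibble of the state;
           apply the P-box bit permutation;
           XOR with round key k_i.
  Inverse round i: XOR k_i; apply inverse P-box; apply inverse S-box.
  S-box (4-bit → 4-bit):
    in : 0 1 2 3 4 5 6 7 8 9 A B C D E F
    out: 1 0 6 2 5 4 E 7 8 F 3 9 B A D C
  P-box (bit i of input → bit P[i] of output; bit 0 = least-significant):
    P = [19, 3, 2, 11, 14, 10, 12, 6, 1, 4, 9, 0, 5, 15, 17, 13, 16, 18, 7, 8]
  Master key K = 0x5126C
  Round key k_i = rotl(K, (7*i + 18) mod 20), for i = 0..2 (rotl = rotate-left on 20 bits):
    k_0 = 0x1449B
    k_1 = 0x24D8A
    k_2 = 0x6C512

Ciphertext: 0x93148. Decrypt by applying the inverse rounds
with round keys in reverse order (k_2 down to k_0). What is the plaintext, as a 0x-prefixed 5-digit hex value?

s_0 = ciphertext = 0x93148
s_1 = InvRound(s_0, k_2) = 0xA6A9A
s_2 = InvRound(s_1, k_1) = 0x88230
s_3 = InvRound(s_2, k_0) = 0x4AEAA

0x4AEAA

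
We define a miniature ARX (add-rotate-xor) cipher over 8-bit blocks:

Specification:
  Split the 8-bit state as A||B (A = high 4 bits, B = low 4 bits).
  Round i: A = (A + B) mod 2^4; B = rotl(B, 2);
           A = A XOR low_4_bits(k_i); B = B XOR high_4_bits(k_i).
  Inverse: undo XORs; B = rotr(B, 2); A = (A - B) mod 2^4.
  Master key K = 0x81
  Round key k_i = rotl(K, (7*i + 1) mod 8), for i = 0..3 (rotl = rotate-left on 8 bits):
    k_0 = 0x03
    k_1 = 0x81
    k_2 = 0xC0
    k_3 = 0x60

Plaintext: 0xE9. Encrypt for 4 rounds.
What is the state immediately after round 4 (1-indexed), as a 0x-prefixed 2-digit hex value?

s_0 = plaintext = 0xE9
s_1 = Round(s_0, k_0) = 0x46
s_2 = Round(s_1, k_1) = 0xB1
s_3 = Round(s_2, k_2) = 0xC8
s_4 = Round(s_3, k_3) = 0x44

0x44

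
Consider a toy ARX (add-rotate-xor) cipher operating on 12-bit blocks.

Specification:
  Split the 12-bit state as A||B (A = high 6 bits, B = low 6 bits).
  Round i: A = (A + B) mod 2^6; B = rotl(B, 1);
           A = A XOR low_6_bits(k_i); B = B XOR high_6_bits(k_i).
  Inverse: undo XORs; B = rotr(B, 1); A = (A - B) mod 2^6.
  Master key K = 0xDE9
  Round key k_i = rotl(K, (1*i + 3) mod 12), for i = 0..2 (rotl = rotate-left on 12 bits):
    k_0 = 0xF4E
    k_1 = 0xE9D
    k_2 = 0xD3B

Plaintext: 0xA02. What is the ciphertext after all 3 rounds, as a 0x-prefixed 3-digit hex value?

s_0 = plaintext = 0xA02
s_1 = Round(s_0, k_0) = 0x939
s_2 = Round(s_1, k_1) = 0x009
s_3 = Round(s_2, k_2) = 0xCA6

0xCA6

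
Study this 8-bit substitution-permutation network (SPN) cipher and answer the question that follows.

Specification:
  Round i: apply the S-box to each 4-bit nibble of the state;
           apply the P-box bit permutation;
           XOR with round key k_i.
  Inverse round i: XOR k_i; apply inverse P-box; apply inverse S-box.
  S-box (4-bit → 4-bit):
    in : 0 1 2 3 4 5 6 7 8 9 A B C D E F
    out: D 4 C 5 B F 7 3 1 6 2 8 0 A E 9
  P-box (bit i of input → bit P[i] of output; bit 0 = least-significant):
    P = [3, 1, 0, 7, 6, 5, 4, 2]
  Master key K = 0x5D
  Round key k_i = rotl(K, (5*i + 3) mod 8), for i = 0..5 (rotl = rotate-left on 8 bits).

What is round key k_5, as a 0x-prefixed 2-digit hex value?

0xD5

K = 0x5D
k_0 = rotl(K, (5*0+3) mod 8) = rotl(K, 3) = 0xEA
k_1 = rotl(K, (5*1+3) mod 8) = rotl(K, 0) = 0x5D
k_2 = rotl(K, (5*2+3) mod 8) = rotl(K, 5) = 0xAB
k_3 = rotl(K, (5*3+3) mod 8) = rotl(K, 2) = 0x75
k_4 = rotl(K, (5*4+3) mod 8) = rotl(K, 7) = 0xAE
k_5 = rotl(K, (5*5+3) mod 8) = rotl(K, 4) = 0xD5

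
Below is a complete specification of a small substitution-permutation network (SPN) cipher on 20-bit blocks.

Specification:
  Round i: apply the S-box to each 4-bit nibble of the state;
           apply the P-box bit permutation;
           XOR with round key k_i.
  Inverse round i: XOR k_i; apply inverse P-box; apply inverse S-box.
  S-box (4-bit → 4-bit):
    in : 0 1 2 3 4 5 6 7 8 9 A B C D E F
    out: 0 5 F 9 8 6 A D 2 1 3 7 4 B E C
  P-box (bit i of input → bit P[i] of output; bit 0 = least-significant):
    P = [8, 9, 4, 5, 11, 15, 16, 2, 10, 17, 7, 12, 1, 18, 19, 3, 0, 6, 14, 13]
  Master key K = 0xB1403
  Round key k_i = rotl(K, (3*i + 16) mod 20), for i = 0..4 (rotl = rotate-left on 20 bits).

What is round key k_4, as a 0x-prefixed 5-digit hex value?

0x403B1

K = 0xB1403
k_0 = rotl(K, (3*0+16) mod 20) = rotl(K, 16) = 0x3B140
k_1 = rotl(K, (3*1+16) mod 20) = rotl(K, 19) = 0xD8A01
k_2 = rotl(K, (3*2+16) mod 20) = rotl(K, 2) = 0xC500E
k_3 = rotl(K, (3*3+16) mod 20) = rotl(K, 5) = 0x28076
k_4 = rotl(K, (3*4+16) mod 20) = rotl(K, 8) = 0x403B1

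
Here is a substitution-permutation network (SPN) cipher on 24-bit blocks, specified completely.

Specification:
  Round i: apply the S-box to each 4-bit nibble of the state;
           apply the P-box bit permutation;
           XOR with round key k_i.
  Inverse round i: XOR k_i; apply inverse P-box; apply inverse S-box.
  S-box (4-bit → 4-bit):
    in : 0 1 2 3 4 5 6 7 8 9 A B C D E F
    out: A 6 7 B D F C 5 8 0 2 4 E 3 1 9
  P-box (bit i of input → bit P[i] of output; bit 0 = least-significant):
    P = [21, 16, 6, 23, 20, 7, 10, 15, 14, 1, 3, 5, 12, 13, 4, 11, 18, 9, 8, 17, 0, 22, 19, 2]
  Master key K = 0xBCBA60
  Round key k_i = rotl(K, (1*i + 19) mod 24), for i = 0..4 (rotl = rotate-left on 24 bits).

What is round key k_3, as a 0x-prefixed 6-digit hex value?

0x2F2E98

K = 0xBCBA60
k_0 = rotl(K, (1*0+19) mod 24) = rotl(K, 19) = 0x05E5D3
k_1 = rotl(K, (1*1+19) mod 24) = rotl(K, 20) = 0x0BCBA6
k_2 = rotl(K, (1*2+19) mod 24) = rotl(K, 21) = 0x17974C
k_3 = rotl(K, (1*3+19) mod 24) = rotl(K, 22) = 0x2F2E98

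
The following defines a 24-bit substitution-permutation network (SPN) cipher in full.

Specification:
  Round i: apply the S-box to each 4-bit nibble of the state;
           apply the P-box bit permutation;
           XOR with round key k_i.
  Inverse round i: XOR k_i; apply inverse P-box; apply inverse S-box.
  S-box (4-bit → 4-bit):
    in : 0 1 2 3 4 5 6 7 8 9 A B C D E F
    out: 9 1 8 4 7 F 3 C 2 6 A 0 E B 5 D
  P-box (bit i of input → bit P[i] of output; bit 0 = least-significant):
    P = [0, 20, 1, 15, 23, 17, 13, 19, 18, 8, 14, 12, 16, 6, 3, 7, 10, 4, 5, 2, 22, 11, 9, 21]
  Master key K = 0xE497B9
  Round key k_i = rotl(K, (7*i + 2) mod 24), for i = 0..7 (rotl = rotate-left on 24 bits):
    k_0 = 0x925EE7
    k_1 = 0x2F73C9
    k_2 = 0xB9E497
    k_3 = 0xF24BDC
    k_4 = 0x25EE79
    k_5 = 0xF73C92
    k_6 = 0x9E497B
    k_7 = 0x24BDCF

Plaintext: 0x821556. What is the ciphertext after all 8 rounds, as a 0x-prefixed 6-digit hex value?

s_0 = plaintext = 0x821556
s_1 = Round(s_0, k_0) = 0x0D27E2
s_2 = Round(s_1, k_1) = 0xCF875D
s_3 = Round(s_2, k_2) = 0x031AF2
s_4 = Round(s_3, k_3) = 0x1BFAFC
s_5 = Round(s_4, k_4) = 0xFC5FF3
s_6 = Round(s_5, k_5) = 0x1A4E6C
s_7 = Round(s_6, k_6) = 0x498925
s_8 = Round(s_7, k_7) = 0x7C76BC

0x7C76BC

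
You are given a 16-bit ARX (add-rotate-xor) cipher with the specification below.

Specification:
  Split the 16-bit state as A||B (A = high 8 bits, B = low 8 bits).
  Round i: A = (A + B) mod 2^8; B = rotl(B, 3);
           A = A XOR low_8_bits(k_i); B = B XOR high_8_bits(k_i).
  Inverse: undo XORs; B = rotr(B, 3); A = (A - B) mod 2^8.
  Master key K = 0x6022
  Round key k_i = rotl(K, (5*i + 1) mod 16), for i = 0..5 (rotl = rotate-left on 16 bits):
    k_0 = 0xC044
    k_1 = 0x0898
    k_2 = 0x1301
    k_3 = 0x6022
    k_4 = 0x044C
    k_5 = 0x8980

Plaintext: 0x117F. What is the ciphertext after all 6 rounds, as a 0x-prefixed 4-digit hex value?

s_0 = plaintext = 0x117F
s_1 = Round(s_0, k_0) = 0xD43B
s_2 = Round(s_1, k_1) = 0x97D1
s_3 = Round(s_2, k_2) = 0x699D
s_4 = Round(s_3, k_3) = 0x248C
s_5 = Round(s_4, k_4) = 0xFC60
s_6 = Round(s_5, k_5) = 0xDC8A

0xDC8A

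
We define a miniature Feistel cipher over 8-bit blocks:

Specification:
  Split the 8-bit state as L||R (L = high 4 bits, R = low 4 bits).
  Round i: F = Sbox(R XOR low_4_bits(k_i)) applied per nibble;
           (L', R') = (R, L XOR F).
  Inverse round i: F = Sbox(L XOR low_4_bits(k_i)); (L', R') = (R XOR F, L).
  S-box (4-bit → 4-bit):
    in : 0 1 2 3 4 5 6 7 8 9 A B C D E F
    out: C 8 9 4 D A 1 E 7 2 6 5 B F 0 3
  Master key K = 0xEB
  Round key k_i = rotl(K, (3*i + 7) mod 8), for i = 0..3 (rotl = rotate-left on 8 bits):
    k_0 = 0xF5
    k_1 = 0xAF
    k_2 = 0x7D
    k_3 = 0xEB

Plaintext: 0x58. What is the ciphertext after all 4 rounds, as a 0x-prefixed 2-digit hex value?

0x9B

s_0 = plaintext = 0x58
s_1 = Round(s_0, k_0) = 0x8A
s_2 = Round(s_1, k_1) = 0xA2
s_3 = Round(s_2, k_2) = 0x29
s_4 = Round(s_3, k_3) = 0x9B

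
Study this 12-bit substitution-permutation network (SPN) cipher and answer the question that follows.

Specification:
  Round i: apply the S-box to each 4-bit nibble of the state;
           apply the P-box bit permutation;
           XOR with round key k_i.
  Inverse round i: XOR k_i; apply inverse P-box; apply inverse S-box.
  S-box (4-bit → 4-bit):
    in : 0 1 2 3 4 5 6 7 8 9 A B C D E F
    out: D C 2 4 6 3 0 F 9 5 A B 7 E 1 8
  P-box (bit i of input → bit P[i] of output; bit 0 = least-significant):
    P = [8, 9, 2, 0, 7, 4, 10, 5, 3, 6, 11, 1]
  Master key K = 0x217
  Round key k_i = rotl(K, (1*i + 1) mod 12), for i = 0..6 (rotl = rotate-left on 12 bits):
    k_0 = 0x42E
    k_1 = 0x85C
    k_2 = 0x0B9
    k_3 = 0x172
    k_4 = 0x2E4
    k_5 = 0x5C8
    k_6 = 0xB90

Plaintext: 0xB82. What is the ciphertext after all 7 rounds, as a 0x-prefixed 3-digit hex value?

0x8E9

s_0 = plaintext = 0xB82
s_1 = Round(s_0, k_0) = 0x6C4
s_2 = Round(s_1, k_1) = 0xEC8
s_3 = Round(s_2, k_2) = 0x520
s_4 = Round(s_3, k_3) = 0x02F
s_5 = Round(s_4, k_4) = 0xAFF
s_6 = Round(s_5, k_5) = 0x5AB
s_7 = Round(s_6, k_6) = 0x8E9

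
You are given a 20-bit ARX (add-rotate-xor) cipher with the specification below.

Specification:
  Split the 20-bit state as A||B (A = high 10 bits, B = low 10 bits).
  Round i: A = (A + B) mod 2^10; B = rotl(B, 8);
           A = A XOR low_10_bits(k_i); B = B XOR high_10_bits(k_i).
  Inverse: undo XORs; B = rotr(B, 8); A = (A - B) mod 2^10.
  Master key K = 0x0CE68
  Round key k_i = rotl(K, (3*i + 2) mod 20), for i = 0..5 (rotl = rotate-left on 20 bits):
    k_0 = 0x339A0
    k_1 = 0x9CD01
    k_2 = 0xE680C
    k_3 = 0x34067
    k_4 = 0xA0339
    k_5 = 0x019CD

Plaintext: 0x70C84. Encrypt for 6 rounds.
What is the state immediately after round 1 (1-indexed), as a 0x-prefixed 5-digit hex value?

s_0 = plaintext = 0x70C84
s_1 = Round(s_0, k_0) = 0xF9CEF
s_2 = Round(s_1, k_1) = 0x75D48
s_3 = Round(s_2, k_2) = 0xC4FC8
s_4 = Round(s_3, k_3) = 0xAF022
s_5 = Round(s_4, k_4) = 0x79C88
s_6 = Round(s_5, k_5) = 0xE8824

0xF9CEF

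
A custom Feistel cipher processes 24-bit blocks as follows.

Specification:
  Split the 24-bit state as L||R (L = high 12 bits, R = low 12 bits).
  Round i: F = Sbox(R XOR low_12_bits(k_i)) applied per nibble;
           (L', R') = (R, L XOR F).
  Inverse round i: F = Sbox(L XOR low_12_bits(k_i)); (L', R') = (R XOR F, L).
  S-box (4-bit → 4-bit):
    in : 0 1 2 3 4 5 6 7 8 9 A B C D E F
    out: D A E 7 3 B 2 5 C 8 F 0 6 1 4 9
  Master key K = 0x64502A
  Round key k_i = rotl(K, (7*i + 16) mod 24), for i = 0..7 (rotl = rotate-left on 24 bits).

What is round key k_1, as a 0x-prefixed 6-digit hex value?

0x322815

K = 0x64502A
k_0 = rotl(K, (7*0+16) mod 24) = rotl(K, 16) = 0x2A6450
k_1 = rotl(K, (7*1+16) mod 24) = rotl(K, 23) = 0x322815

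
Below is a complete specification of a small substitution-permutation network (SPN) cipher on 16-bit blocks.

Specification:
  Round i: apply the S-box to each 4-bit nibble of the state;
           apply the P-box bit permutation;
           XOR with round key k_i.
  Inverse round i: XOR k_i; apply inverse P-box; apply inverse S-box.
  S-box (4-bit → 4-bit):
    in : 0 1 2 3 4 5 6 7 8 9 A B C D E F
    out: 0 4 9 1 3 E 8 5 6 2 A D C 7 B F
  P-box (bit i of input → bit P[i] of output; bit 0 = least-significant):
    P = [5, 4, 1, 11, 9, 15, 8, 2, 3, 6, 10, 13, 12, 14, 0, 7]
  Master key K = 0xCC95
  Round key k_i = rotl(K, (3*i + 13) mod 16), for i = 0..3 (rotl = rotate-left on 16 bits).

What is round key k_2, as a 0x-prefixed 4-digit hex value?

K = 0xCC95
k_0 = rotl(K, (3*0+13) mod 16) = rotl(K, 13) = 0xB992
k_1 = rotl(K, (3*1+13) mod 16) = rotl(K, 0) = 0xCC95
k_2 = rotl(K, (3*2+13) mod 16) = rotl(K, 3) = 0x64AE

0x64AE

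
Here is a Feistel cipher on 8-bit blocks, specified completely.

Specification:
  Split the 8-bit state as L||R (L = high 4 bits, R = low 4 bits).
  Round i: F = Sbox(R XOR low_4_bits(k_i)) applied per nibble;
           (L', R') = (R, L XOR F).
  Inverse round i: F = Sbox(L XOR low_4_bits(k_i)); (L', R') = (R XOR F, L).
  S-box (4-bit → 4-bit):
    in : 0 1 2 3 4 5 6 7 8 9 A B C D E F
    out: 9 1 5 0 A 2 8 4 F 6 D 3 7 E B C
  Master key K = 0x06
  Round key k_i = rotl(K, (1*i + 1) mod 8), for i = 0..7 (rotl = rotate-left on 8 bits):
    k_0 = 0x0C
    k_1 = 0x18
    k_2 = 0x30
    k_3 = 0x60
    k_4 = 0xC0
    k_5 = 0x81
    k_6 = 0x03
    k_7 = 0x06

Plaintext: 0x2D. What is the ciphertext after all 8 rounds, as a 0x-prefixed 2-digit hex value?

s_0 = plaintext = 0x2D
s_1 = Round(s_0, k_0) = 0xD3
s_2 = Round(s_1, k_1) = 0x3E
s_3 = Round(s_2, k_2) = 0xE8
s_4 = Round(s_3, k_3) = 0x81
s_5 = Round(s_4, k_4) = 0x19
s_6 = Round(s_5, k_5) = 0x9E
s_7 = Round(s_6, k_6) = 0xE7
s_8 = Round(s_7, k_7) = 0x7F

0x7F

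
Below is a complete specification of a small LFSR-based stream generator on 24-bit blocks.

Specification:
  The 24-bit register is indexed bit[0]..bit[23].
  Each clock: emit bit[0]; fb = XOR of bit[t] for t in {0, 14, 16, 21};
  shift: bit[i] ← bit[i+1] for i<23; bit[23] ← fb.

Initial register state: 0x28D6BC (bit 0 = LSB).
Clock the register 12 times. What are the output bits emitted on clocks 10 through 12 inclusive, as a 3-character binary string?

110

reg_0 = 0x28D6BC
clock 1: out=0, reg = 0x146B5E
clock 2: out=0, reg = 0x8A35AF
clock 3: out=1, reg = 0xC51AD7
clock 4: out=1, reg = 0x628D6B
clock 5: out=1, reg = 0x3146B5
clock 6: out=1, reg = 0x18A35A
clock 7: out=0, reg = 0x0C51AD
clock 8: out=1, reg = 0x0628D6
clock 9: out=0, reg = 0x03146B
clock 10: out=1, reg = 0x018A35
clock 11: out=1, reg = 0x00C51A
clock 12: out=0, reg = 0x80628D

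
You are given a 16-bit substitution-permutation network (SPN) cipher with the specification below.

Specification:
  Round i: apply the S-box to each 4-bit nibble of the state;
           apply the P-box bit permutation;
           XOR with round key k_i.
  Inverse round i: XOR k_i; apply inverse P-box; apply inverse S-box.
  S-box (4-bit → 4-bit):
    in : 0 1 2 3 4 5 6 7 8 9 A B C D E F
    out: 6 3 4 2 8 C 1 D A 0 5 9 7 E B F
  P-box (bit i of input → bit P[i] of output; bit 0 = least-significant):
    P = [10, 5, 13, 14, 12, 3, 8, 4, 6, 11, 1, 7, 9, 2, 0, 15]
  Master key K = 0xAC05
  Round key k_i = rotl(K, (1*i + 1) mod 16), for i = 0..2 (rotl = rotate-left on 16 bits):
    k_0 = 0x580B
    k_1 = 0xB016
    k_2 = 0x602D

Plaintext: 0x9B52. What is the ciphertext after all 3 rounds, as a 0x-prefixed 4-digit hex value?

0x87C6

s_0 = plaintext = 0x9B52
s_1 = Round(s_0, k_0) = 0x79DB
s_2 = Round(s_1, k_1) = 0x770F
s_3 = Round(s_2, k_2) = 0x87C6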